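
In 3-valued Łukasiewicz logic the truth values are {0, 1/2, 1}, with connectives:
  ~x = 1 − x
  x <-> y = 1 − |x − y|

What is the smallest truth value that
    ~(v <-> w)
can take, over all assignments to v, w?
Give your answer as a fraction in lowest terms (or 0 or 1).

Take v = 0, w = 0:
v <-> w = 0 <-> 0 = 1
~(v <-> w) = ~1 = 0
No assignment yields a value below 0, so this is the minimum.

0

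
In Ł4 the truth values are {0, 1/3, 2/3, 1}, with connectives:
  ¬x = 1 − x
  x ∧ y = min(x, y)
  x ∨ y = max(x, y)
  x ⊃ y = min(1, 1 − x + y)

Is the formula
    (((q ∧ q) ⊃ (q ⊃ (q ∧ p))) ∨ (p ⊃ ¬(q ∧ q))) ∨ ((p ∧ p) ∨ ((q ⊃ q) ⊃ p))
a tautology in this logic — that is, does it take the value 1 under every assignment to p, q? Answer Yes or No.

No

Counterexample: take p = 1/3, q = 1.
q ∧ q = 1 ∧ 1 = 1
q ∧ p = 1 ∧ 1/3 = 1/3
q ⊃ (q ∧ p) = 1 ⊃ 1/3 = 1/3
(q ∧ q) ⊃ (q ⊃ (q ∧ p)) = 1 ⊃ 1/3 = 1/3
q ∧ q = 1 ∧ 1 = 1
¬(q ∧ q) = ¬1 = 0
p ⊃ ¬(q ∧ q) = 1/3 ⊃ 0 = 2/3
((q ∧ q) ⊃ (q ⊃ (q ∧ p))) ∨ (p ⊃ ¬(q ∧ q)) = 1/3 ∨ 2/3 = 2/3
p ∧ p = 1/3 ∧ 1/3 = 1/3
q ⊃ q = 1 ⊃ 1 = 1
(q ⊃ q) ⊃ p = 1 ⊃ 1/3 = 1/3
(p ∧ p) ∨ ((q ⊃ q) ⊃ p) = 1/3 ∨ 1/3 = 1/3
(((q ∧ q) ⊃ (q ⊃ (q ∧ p))) ∨ (p ⊃ ¬(q ∧ q))) ∨ ((p ∧ p) ∨ ((q ⊃ q) ⊃ p)) = 2/3 ∨ 1/3 = 2/3
This gives 2/3 ≠ 1.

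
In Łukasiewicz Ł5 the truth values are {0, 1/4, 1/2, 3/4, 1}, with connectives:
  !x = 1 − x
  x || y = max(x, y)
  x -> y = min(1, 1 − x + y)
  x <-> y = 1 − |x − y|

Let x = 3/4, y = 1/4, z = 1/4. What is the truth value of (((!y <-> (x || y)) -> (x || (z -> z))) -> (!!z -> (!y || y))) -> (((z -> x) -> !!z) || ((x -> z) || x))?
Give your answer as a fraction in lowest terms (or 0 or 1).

!y = !1/4 = 3/4
x || y = 3/4 || 1/4 = 3/4
!y <-> (x || y) = 3/4 <-> 3/4 = 1
z -> z = 1/4 -> 1/4 = 1
x || (z -> z) = 3/4 || 1 = 1
(!y <-> (x || y)) -> (x || (z -> z)) = 1 -> 1 = 1
!z = !1/4 = 3/4
!!z = !3/4 = 1/4
!y = !1/4 = 3/4
!y || y = 3/4 || 1/4 = 3/4
!!z -> (!y || y) = 1/4 -> 3/4 = 1
((!y <-> (x || y)) -> (x || (z -> z))) -> (!!z -> (!y || y)) = 1 -> 1 = 1
z -> x = 1/4 -> 3/4 = 1
!z = !1/4 = 3/4
!!z = !3/4 = 1/4
(z -> x) -> !!z = 1 -> 1/4 = 1/4
x -> z = 3/4 -> 1/4 = 1/2
(x -> z) || x = 1/2 || 3/4 = 3/4
((z -> x) -> !!z) || ((x -> z) || x) = 1/4 || 3/4 = 3/4
(((!y <-> (x || y)) -> (x || (z -> z))) -> (!!z -> (!y || y))) -> (((z -> x) -> !!z) || ((x -> z) || x)) = 1 -> 3/4 = 3/4

3/4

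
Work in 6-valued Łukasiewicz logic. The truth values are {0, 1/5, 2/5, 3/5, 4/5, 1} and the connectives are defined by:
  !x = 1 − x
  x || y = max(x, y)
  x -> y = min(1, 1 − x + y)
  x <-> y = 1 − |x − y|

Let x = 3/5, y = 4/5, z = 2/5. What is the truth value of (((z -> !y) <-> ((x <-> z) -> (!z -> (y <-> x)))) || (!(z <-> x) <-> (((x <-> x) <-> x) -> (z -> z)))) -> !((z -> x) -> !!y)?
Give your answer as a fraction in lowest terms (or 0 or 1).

2/5

!y = !4/5 = 1/5
z -> !y = 2/5 -> 1/5 = 4/5
x <-> z = 3/5 <-> 2/5 = 4/5
!z = !2/5 = 3/5
y <-> x = 4/5 <-> 3/5 = 4/5
!z -> (y <-> x) = 3/5 -> 4/5 = 1
(x <-> z) -> (!z -> (y <-> x)) = 4/5 -> 1 = 1
(z -> !y) <-> ((x <-> z) -> (!z -> (y <-> x))) = 4/5 <-> 1 = 4/5
z <-> x = 2/5 <-> 3/5 = 4/5
!(z <-> x) = !4/5 = 1/5
x <-> x = 3/5 <-> 3/5 = 1
(x <-> x) <-> x = 1 <-> 3/5 = 3/5
z -> z = 2/5 -> 2/5 = 1
((x <-> x) <-> x) -> (z -> z) = 3/5 -> 1 = 1
!(z <-> x) <-> (((x <-> x) <-> x) -> (z -> z)) = 1/5 <-> 1 = 1/5
((z -> !y) <-> ((x <-> z) -> (!z -> (y <-> x)))) || (!(z <-> x) <-> (((x <-> x) <-> x) -> (z -> z))) = 4/5 || 1/5 = 4/5
z -> x = 2/5 -> 3/5 = 1
!y = !4/5 = 1/5
!!y = !1/5 = 4/5
(z -> x) -> !!y = 1 -> 4/5 = 4/5
!((z -> x) -> !!y) = !4/5 = 1/5
(((z -> !y) <-> ((x <-> z) -> (!z -> (y <-> x)))) || (!(z <-> x) <-> (((x <-> x) <-> x) -> (z -> z)))) -> !((z -> x) -> !!y) = 4/5 -> 1/5 = 2/5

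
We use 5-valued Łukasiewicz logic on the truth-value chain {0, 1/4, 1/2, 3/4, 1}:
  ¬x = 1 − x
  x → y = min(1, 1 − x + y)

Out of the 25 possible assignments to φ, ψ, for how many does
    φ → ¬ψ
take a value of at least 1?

value 1: 15 assignments (counts)
value 3/4: 4 assignments
value 1/2: 3 assignments
value 1/4: 2 assignments
value 0: 1 assignment
So 15 of the 25 assignments meet the threshold.

15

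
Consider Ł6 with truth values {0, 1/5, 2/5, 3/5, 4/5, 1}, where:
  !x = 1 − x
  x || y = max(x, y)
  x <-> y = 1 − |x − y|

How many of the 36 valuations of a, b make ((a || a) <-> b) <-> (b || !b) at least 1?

10

value 1: 10 assignments (counts)
value 4/5: 12 assignments
value 3/5: 6 assignments
value 2/5: 4 assignments
value 1/5: 2 assignments
value 0: 2 assignments
So 10 of the 36 assignments meet the threshold.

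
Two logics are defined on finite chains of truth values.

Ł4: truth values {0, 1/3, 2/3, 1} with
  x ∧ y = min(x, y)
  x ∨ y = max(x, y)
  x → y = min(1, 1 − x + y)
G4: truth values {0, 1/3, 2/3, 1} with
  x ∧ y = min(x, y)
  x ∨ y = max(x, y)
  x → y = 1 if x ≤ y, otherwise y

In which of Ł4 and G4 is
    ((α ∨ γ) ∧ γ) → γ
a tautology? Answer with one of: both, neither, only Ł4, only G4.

In Ł4: every assignment gives 1 — tautology.
In G4: every assignment gives 1 — tautology.

both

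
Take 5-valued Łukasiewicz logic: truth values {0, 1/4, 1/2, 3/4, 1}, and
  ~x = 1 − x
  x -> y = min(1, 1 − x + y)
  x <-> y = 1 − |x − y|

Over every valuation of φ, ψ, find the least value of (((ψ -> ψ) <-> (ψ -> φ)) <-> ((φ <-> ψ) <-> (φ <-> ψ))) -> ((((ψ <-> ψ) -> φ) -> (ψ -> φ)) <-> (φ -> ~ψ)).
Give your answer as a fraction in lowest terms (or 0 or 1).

0

Take φ = 1, ψ = 1:
ψ -> ψ = 1 -> 1 = 1
ψ -> φ = 1 -> 1 = 1
(ψ -> ψ) <-> (ψ -> φ) = 1 <-> 1 = 1
φ <-> ψ = 1 <-> 1 = 1
φ <-> ψ = 1 <-> 1 = 1
(φ <-> ψ) <-> (φ <-> ψ) = 1 <-> 1 = 1
((ψ -> ψ) <-> (ψ -> φ)) <-> ((φ <-> ψ) <-> (φ <-> ψ)) = 1 <-> 1 = 1
ψ <-> ψ = 1 <-> 1 = 1
(ψ <-> ψ) -> φ = 1 -> 1 = 1
ψ -> φ = 1 -> 1 = 1
((ψ <-> ψ) -> φ) -> (ψ -> φ) = 1 -> 1 = 1
~ψ = ~1 = 0
φ -> ~ψ = 1 -> 0 = 0
(((ψ <-> ψ) -> φ) -> (ψ -> φ)) <-> (φ -> ~ψ) = 1 <-> 0 = 0
(((ψ -> ψ) <-> (ψ -> φ)) <-> ((φ <-> ψ) <-> (φ <-> ψ))) -> ((((ψ <-> ψ) -> φ) -> (ψ -> φ)) <-> (φ -> ~ψ)) = 1 -> 0 = 0
No assignment yields a value below 0, so this is the minimum.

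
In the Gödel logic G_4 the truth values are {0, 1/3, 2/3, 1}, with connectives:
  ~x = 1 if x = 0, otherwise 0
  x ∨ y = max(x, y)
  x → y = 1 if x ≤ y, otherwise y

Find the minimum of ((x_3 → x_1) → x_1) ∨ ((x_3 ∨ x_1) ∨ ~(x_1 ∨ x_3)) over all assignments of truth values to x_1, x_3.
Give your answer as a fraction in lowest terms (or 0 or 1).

Take x_1 = 1/3, x_3 = 0:
x_3 → x_1 = 0 → 1/3 = 1
(x_3 → x_1) → x_1 = 1 → 1/3 = 1/3
x_3 ∨ x_1 = 0 ∨ 1/3 = 1/3
x_1 ∨ x_3 = 1/3 ∨ 0 = 1/3
~(x_1 ∨ x_3) = ~1/3 = 0
(x_3 ∨ x_1) ∨ ~(x_1 ∨ x_3) = 1/3 ∨ 0 = 1/3
((x_3 → x_1) → x_1) ∨ ((x_3 ∨ x_1) ∨ ~(x_1 ∨ x_3)) = 1/3 ∨ 1/3 = 1/3
No assignment yields a value below 1/3, so this is the minimum.

1/3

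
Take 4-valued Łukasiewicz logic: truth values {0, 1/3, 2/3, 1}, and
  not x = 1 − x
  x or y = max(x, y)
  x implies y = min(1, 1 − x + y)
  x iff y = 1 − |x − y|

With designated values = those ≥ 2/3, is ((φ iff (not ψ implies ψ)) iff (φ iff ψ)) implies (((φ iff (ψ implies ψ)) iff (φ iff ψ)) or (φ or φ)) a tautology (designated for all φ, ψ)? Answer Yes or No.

Counterexample: take φ = 0, ψ = 0.
not ψ = not 0 = 1
not ψ implies ψ = 1 implies 0 = 0
φ iff (not ψ implies ψ) = 0 iff 0 = 1
φ iff ψ = 0 iff 0 = 1
(φ iff (not ψ implies ψ)) iff (φ iff ψ) = 1 iff 1 = 1
ψ implies ψ = 0 implies 0 = 1
φ iff (ψ implies ψ) = 0 iff 1 = 0
φ iff ψ = 0 iff 0 = 1
(φ iff (ψ implies ψ)) iff (φ iff ψ) = 0 iff 1 = 0
φ or φ = 0 or 0 = 0
((φ iff (ψ implies ψ)) iff (φ iff ψ)) or (φ or φ) = 0 or 0 = 0
((φ iff (not ψ implies ψ)) iff (φ iff ψ)) implies (((φ iff (ψ implies ψ)) iff (φ iff ψ)) or (φ or φ)) = 1 implies 0 = 0
This gives 0, which is below 2/3.

No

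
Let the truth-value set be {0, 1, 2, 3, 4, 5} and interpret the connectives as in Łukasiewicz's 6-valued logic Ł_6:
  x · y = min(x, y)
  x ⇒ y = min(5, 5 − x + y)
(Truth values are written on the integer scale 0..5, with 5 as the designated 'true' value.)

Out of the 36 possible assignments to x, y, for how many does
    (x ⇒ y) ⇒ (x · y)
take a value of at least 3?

18

value 5: 6 assignments (counts)
value 4: 6 assignments (counts)
value 3: 6 assignments (counts)
value 2: 6 assignments
value 1: 6 assignments
value 0: 6 assignments
So 18 of the 36 assignments meet the threshold.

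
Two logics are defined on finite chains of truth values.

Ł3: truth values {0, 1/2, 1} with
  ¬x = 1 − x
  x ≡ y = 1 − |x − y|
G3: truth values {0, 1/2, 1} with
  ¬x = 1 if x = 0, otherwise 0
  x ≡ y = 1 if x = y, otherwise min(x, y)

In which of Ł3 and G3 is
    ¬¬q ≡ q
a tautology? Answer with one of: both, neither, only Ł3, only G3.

In Ł3: every assignment gives 1 — tautology.
In G3: at q = 1/2 the value is 1/2 — not a tautology.

only Ł3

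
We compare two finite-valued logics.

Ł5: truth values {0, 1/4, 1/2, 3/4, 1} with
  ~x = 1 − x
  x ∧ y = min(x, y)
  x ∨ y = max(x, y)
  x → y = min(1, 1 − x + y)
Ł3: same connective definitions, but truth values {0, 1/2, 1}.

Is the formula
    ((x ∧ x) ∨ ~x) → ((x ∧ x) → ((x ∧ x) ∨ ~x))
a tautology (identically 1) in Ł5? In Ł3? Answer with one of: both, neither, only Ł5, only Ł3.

both

In Ł5: every assignment gives 1 — tautology.
In Ł3: every assignment gives 1 — tautology.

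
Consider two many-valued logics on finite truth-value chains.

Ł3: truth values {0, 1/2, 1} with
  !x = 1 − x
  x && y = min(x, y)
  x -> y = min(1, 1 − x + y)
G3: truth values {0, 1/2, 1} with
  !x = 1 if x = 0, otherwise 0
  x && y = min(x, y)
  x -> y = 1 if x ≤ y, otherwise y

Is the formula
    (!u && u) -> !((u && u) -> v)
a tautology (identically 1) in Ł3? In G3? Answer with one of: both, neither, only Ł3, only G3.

In Ł3: at u = 1/2, v = 1/2 the value is 1/2 — not a tautology.
In G3: every assignment gives 1 — tautology.

only G3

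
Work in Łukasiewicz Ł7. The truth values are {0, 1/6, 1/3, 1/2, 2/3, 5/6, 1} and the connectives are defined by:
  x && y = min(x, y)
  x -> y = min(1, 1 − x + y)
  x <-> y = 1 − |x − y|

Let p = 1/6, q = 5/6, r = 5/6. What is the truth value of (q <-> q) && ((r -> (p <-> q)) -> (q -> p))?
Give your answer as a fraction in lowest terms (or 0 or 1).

q <-> q = 5/6 <-> 5/6 = 1
p <-> q = 1/6 <-> 5/6 = 1/3
r -> (p <-> q) = 5/6 -> 1/3 = 1/2
q -> p = 5/6 -> 1/6 = 1/3
(r -> (p <-> q)) -> (q -> p) = 1/2 -> 1/3 = 5/6
(q <-> q) && ((r -> (p <-> q)) -> (q -> p)) = 1 && 5/6 = 5/6

5/6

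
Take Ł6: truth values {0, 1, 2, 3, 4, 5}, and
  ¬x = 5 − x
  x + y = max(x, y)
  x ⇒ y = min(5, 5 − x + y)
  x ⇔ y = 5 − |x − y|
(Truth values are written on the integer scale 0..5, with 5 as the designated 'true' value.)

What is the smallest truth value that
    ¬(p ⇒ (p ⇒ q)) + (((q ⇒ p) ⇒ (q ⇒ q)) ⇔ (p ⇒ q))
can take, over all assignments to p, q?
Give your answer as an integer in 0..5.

2

Take p = 3, q = 0:
p ⇒ q = 3 ⇒ 0 = 2
p ⇒ (p ⇒ q) = 3 ⇒ 2 = 4
¬(p ⇒ (p ⇒ q)) = ¬4 = 1
q ⇒ p = 0 ⇒ 3 = 5
q ⇒ q = 0 ⇒ 0 = 5
(q ⇒ p) ⇒ (q ⇒ q) = 5 ⇒ 5 = 5
p ⇒ q = 3 ⇒ 0 = 2
((q ⇒ p) ⇒ (q ⇒ q)) ⇔ (p ⇒ q) = 5 ⇔ 2 = 2
¬(p ⇒ (p ⇒ q)) + (((q ⇒ p) ⇒ (q ⇒ q)) ⇔ (p ⇒ q)) = 1 + 2 = 2
No assignment yields a value below 2, so this is the minimum.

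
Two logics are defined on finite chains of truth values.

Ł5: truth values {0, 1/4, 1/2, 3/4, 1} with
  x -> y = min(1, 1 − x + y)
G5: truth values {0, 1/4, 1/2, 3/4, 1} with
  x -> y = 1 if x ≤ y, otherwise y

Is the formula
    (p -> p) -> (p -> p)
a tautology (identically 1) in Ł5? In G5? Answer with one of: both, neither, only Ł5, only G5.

In Ł5: every assignment gives 1 — tautology.
In G5: every assignment gives 1 — tautology.

both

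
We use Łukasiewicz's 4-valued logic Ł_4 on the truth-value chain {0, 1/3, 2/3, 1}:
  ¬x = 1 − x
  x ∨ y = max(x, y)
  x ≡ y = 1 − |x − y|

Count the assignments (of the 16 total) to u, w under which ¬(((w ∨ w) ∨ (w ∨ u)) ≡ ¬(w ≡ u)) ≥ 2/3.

u = 0, w = 0 ↦ 0  <
u = 0, w = 1/3 ↦ 0  <
u = 0, w = 2/3 ↦ 0  <
u = 0, w = 1 ↦ 0  <
u = 1/3, w = 0 ↦ 0  <
u = 1/3, w = 1/3 ↦ 1/3  <
u = 1/3, w = 2/3 ↦ 1/3  <
u = 1/3, w = 1 ↦ 1/3  <
u = 2/3, w = 0 ↦ 0  <
u = 2/3, w = 1/3 ↦ 1/3  <
u = 2/3, w = 2/3 ↦ 2/3  ≥
u = 2/3, w = 1 ↦ 2/3  ≥
u = 1, w = 0 ↦ 0  <
u = 1, w = 1/3 ↦ 1/3  <
u = 1, w = 2/3 ↦ 2/3  ≥
u = 1, w = 1 ↦ 1  ≥
So 4 of the 16 assignments meet the threshold.

4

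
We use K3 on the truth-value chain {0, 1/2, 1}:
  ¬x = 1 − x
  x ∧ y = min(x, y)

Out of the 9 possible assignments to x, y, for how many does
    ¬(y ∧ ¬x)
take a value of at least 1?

x = 0, y = 0 ↦ 1  ≥
x = 0, y = 1/2 ↦ 1/2  <
x = 0, y = 1 ↦ 0  <
x = 1/2, y = 0 ↦ 1  ≥
x = 1/2, y = 1/2 ↦ 1/2  <
x = 1/2, y = 1 ↦ 1/2  <
x = 1, y = 0 ↦ 1  ≥
x = 1, y = 1/2 ↦ 1  ≥
x = 1, y = 1 ↦ 1  ≥
So 5 of the 9 assignments meet the threshold.

5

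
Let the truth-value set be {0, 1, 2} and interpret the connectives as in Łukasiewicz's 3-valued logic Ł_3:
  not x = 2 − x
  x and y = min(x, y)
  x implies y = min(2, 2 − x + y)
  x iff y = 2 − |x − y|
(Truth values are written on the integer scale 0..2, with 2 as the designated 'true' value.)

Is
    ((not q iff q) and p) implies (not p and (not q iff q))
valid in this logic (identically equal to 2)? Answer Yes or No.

Counterexample: take p = 2, q = 1.
not q = not 1 = 1
not q iff q = 1 iff 1 = 2
(not q iff q) and p = 2 and 2 = 2
not p = not 2 = 0
not q = not 1 = 1
not q iff q = 1 iff 1 = 2
not p and (not q iff q) = 0 and 2 = 0
((not q iff q) and p) implies (not p and (not q iff q)) = 2 implies 0 = 0
This gives 0 ≠ 2.

No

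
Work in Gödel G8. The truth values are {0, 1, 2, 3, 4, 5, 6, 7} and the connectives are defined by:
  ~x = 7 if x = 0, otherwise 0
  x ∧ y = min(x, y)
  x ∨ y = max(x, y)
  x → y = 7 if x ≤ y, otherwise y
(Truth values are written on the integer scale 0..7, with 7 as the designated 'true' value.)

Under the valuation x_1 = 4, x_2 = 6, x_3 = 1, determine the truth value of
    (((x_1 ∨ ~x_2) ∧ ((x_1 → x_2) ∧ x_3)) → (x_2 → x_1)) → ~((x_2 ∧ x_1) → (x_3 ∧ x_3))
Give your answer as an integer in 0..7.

0

~x_2 = ~6 = 0
x_1 ∨ ~x_2 = 4 ∨ 0 = 4
x_1 → x_2 = 4 → 6 = 7
(x_1 → x_2) ∧ x_3 = 7 ∧ 1 = 1
(x_1 ∨ ~x_2) ∧ ((x_1 → x_2) ∧ x_3) = 4 ∧ 1 = 1
x_2 → x_1 = 6 → 4 = 4
((x_1 ∨ ~x_2) ∧ ((x_1 → x_2) ∧ x_3)) → (x_2 → x_1) = 1 → 4 = 7
x_2 ∧ x_1 = 6 ∧ 4 = 4
x_3 ∧ x_3 = 1 ∧ 1 = 1
(x_2 ∧ x_1) → (x_3 ∧ x_3) = 4 → 1 = 1
~((x_2 ∧ x_1) → (x_3 ∧ x_3)) = ~1 = 0
(((x_1 ∨ ~x_2) ∧ ((x_1 → x_2) ∧ x_3)) → (x_2 → x_1)) → ~((x_2 ∧ x_1) → (x_3 ∧ x_3)) = 7 → 0 = 0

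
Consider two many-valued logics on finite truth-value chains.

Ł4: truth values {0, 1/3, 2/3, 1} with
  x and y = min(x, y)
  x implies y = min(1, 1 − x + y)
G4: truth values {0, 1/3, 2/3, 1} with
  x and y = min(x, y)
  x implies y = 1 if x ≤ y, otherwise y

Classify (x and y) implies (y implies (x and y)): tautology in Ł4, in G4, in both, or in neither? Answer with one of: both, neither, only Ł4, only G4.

both

In Ł4: every assignment gives 1 — tautology.
In G4: every assignment gives 1 — tautology.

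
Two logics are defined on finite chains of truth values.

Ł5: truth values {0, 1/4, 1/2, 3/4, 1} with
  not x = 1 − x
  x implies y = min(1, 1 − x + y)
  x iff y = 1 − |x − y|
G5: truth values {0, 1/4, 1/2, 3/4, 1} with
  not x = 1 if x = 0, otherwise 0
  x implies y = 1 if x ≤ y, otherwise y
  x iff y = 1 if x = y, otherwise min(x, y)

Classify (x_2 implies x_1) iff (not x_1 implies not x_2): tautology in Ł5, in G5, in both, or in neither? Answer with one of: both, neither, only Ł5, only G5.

In Ł5: every assignment gives 1 — tautology.
In G5: at x_1 = 1/4, x_2 = 1/2 the value is 1/4 — not a tautology.

only Ł5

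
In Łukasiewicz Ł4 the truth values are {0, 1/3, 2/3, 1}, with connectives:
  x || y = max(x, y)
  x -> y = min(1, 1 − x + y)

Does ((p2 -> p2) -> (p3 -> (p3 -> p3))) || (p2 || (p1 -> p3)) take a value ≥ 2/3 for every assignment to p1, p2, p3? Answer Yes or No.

Yes

At p1 = 1/3, p2 = 1/3, p3 = 1, for instance:
p2 -> p2 = 1/3 -> 1/3 = 1
p3 -> p3 = 1 -> 1 = 1
p3 -> (p3 -> p3) = 1 -> 1 = 1
(p2 -> p2) -> (p3 -> (p3 -> p3)) = 1 -> 1 = 1
p1 -> p3 = 1/3 -> 1 = 1
p2 || (p1 -> p3) = 1/3 || 1 = 1
((p2 -> p2) -> (p3 -> (p3 -> p3))) || (p2 || (p1 -> p3)) = 1 || 1 = 1
and checking the remaining 63 assignments likewise gives ≥ 2/3 in every case.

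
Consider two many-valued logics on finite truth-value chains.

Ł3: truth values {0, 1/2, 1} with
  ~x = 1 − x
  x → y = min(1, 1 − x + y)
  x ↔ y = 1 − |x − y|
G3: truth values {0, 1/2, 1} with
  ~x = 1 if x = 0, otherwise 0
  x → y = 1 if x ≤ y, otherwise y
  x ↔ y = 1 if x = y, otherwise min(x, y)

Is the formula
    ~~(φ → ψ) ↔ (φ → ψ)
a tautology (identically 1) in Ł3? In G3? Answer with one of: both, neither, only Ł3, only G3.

only Ł3

In Ł3: every assignment gives 1 — tautology.
In G3: at φ = 1, ψ = 1/2 the value is 1/2 — not a tautology.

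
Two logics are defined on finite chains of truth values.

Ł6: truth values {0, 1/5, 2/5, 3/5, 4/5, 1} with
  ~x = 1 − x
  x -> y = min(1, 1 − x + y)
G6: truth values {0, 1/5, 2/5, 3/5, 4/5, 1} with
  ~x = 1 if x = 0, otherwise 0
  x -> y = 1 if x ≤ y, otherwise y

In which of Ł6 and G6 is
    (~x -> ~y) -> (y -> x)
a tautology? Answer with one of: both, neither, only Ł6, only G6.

In Ł6: every assignment gives 1 — tautology.
In G6: at x = 1/5, y = 2/5 the value is 1/5 — not a tautology.

only Ł6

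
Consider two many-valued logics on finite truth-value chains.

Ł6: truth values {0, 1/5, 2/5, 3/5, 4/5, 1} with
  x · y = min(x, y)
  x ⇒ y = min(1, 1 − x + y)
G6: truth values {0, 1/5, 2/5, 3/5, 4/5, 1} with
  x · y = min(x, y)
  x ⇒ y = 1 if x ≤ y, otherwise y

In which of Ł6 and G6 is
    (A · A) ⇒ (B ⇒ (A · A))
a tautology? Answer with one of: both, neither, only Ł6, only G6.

In Ł6: every assignment gives 1 — tautology.
In G6: every assignment gives 1 — tautology.

both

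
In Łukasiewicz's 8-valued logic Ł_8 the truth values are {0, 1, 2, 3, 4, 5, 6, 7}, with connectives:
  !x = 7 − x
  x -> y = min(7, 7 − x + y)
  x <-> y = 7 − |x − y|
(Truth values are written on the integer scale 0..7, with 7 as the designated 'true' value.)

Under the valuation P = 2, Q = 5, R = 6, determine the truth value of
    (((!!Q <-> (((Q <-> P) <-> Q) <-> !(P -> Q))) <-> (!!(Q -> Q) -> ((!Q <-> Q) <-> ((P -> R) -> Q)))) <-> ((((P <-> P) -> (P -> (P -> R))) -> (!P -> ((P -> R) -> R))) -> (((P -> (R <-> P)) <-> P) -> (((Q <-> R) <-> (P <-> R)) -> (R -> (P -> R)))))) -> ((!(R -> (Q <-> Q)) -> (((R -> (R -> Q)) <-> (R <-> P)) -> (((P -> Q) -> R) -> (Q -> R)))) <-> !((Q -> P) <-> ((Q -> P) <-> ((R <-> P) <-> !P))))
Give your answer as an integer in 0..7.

5

!Q = !5 = 2
!!Q = !2 = 5
Q <-> P = 5 <-> 2 = 4
(Q <-> P) <-> Q = 4 <-> 5 = 6
P -> Q = 2 -> 5 = 7
!(P -> Q) = !7 = 0
((Q <-> P) <-> Q) <-> !(P -> Q) = 6 <-> 0 = 1
!!Q <-> (((Q <-> P) <-> Q) <-> !(P -> Q)) = 5 <-> 1 = 3
Q -> Q = 5 -> 5 = 7
!(Q -> Q) = !7 = 0
!!(Q -> Q) = !0 = 7
!Q = !5 = 2
!Q <-> Q = 2 <-> 5 = 4
P -> R = 2 -> 6 = 7
(P -> R) -> Q = 7 -> 5 = 5
(!Q <-> Q) <-> ((P -> R) -> Q) = 4 <-> 5 = 6
!!(Q -> Q) -> ((!Q <-> Q) <-> ((P -> R) -> Q)) = 7 -> 6 = 6
(!!Q <-> (((Q <-> P) <-> Q) <-> !(P -> Q))) <-> (!!(Q -> Q) -> ((!Q <-> Q) <-> ((P -> R) -> Q))) = 3 <-> 6 = 4
P <-> P = 2 <-> 2 = 7
P -> R = 2 -> 6 = 7
P -> (P -> R) = 2 -> 7 = 7
(P <-> P) -> (P -> (P -> R)) = 7 -> 7 = 7
!P = !2 = 5
P -> R = 2 -> 6 = 7
(P -> R) -> R = 7 -> 6 = 6
!P -> ((P -> R) -> R) = 5 -> 6 = 7
((P <-> P) -> (P -> (P -> R))) -> (!P -> ((P -> R) -> R)) = 7 -> 7 = 7
R <-> P = 6 <-> 2 = 3
P -> (R <-> P) = 2 -> 3 = 7
(P -> (R <-> P)) <-> P = 7 <-> 2 = 2
Q <-> R = 5 <-> 6 = 6
P <-> R = 2 <-> 6 = 3
(Q <-> R) <-> (P <-> R) = 6 <-> 3 = 4
P -> R = 2 -> 6 = 7
R -> (P -> R) = 6 -> 7 = 7
((Q <-> R) <-> (P <-> R)) -> (R -> (P -> R)) = 4 -> 7 = 7
((P -> (R <-> P)) <-> P) -> (((Q <-> R) <-> (P <-> R)) -> (R -> (P -> R))) = 2 -> 7 = 7
(((P <-> P) -> (P -> (P -> R))) -> (!P -> ((P -> R) -> R))) -> (((P -> (R <-> P)) <-> P) -> (((Q <-> R) <-> (P <-> R)) -> (R -> (P -> R)))) = 7 -> 7 = 7
((!!Q <-> (((Q <-> P) <-> Q) <-> !(P -> Q))) <-> (!!(Q -> Q) -> ((!Q <-> Q) <-> ((P -> R) -> Q)))) <-> ((((P <-> P) -> (P -> (P -> R))) -> (!P -> ((P -> R) -> R))) -> (((P -> (R <-> P)) <-> P) -> (((Q <-> R) <-> (P <-> R)) -> (R -> (P -> R))))) = 4 <-> 7 = 4
Q <-> Q = 5 <-> 5 = 7
R -> (Q <-> Q) = 6 -> 7 = 7
!(R -> (Q <-> Q)) = !7 = 0
R -> Q = 6 -> 5 = 6
R -> (R -> Q) = 6 -> 6 = 7
R <-> P = 6 <-> 2 = 3
(R -> (R -> Q)) <-> (R <-> P) = 7 <-> 3 = 3
P -> Q = 2 -> 5 = 7
(P -> Q) -> R = 7 -> 6 = 6
Q -> R = 5 -> 6 = 7
((P -> Q) -> R) -> (Q -> R) = 6 -> 7 = 7
((R -> (R -> Q)) <-> (R <-> P)) -> (((P -> Q) -> R) -> (Q -> R)) = 3 -> 7 = 7
!(R -> (Q <-> Q)) -> (((R -> (R -> Q)) <-> (R <-> P)) -> (((P -> Q) -> R) -> (Q -> R))) = 0 -> 7 = 7
Q -> P = 5 -> 2 = 4
Q -> P = 5 -> 2 = 4
R <-> P = 6 <-> 2 = 3
!P = !2 = 5
(R <-> P) <-> !P = 3 <-> 5 = 5
(Q -> P) <-> ((R <-> P) <-> !P) = 4 <-> 5 = 6
(Q -> P) <-> ((Q -> P) <-> ((R <-> P) <-> !P)) = 4 <-> 6 = 5
!((Q -> P) <-> ((Q -> P) <-> ((R <-> P) <-> !P))) = !5 = 2
(!(R -> (Q <-> Q)) -> (((R -> (R -> Q)) <-> (R <-> P)) -> (((P -> Q) -> R) -> (Q -> R)))) <-> !((Q -> P) <-> ((Q -> P) <-> ((R <-> P) <-> !P))) = 7 <-> 2 = 2
(((!!Q <-> (((Q <-> P) <-> Q) <-> !(P -> Q))) <-> (!!(Q -> Q) -> ((!Q <-> Q) <-> ((P -> R) -> Q)))) <-> ((((P <-> P) -> (P -> (P -> R))) -> (!P -> ((P -> R) -> R))) -> (((P -> (R <-> P)) <-> P) -> (((Q <-> R) <-> (P <-> R)) -> (R -> (P -> R)))))) -> ((!(R -> (Q <-> Q)) -> (((R -> (R -> Q)) <-> (R <-> P)) -> (((P -> Q) -> R) -> (Q -> R)))) <-> !((Q -> P) <-> ((Q -> P) <-> ((R <-> P) <-> !P)))) = 4 -> 2 = 5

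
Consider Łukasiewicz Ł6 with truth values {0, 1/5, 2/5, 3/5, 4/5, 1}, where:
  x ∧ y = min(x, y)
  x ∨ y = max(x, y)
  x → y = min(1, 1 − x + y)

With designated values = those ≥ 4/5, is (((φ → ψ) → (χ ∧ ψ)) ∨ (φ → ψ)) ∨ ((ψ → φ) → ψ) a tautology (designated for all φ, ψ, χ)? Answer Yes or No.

Counterexample: take φ = 2/5, ψ = 0, χ = 0.
φ → ψ = 2/5 → 0 = 3/5
χ ∧ ψ = 0 ∧ 0 = 0
(φ → ψ) → (χ ∧ ψ) = 3/5 → 0 = 2/5
φ → ψ = 2/5 → 0 = 3/5
((φ → ψ) → (χ ∧ ψ)) ∨ (φ → ψ) = 2/5 ∨ 3/5 = 3/5
ψ → φ = 0 → 2/5 = 1
(ψ → φ) → ψ = 1 → 0 = 0
(((φ → ψ) → (χ ∧ ψ)) ∨ (φ → ψ)) ∨ ((ψ → φ) → ψ) = 3/5 ∨ 0 = 3/5
This gives 3/5, which is below 4/5.

No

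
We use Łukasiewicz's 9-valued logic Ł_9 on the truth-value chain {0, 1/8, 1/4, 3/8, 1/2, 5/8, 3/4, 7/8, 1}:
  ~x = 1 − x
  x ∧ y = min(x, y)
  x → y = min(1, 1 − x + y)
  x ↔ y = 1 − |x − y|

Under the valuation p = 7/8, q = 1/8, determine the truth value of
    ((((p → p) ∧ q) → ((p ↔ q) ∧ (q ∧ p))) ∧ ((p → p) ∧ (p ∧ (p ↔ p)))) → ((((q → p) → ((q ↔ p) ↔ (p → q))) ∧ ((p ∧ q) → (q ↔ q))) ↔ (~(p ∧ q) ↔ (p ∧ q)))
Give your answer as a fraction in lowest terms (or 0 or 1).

p → p = 7/8 → 7/8 = 1
(p → p) ∧ q = 1 ∧ 1/8 = 1/8
p ↔ q = 7/8 ↔ 1/8 = 1/4
q ∧ p = 1/8 ∧ 7/8 = 1/8
(p ↔ q) ∧ (q ∧ p) = 1/4 ∧ 1/8 = 1/8
((p → p) ∧ q) → ((p ↔ q) ∧ (q ∧ p)) = 1/8 → 1/8 = 1
p → p = 7/8 → 7/8 = 1
p ↔ p = 7/8 ↔ 7/8 = 1
p ∧ (p ↔ p) = 7/8 ∧ 1 = 7/8
(p → p) ∧ (p ∧ (p ↔ p)) = 1 ∧ 7/8 = 7/8
(((p → p) ∧ q) → ((p ↔ q) ∧ (q ∧ p))) ∧ ((p → p) ∧ (p ∧ (p ↔ p))) = 1 ∧ 7/8 = 7/8
q → p = 1/8 → 7/8 = 1
q ↔ p = 1/8 ↔ 7/8 = 1/4
p → q = 7/8 → 1/8 = 1/4
(q ↔ p) ↔ (p → q) = 1/4 ↔ 1/4 = 1
(q → p) → ((q ↔ p) ↔ (p → q)) = 1 → 1 = 1
p ∧ q = 7/8 ∧ 1/8 = 1/8
q ↔ q = 1/8 ↔ 1/8 = 1
(p ∧ q) → (q ↔ q) = 1/8 → 1 = 1
((q → p) → ((q ↔ p) ↔ (p → q))) ∧ ((p ∧ q) → (q ↔ q)) = 1 ∧ 1 = 1
p ∧ q = 7/8 ∧ 1/8 = 1/8
~(p ∧ q) = ~1/8 = 7/8
p ∧ q = 7/8 ∧ 1/8 = 1/8
~(p ∧ q) ↔ (p ∧ q) = 7/8 ↔ 1/8 = 1/4
(((q → p) → ((q ↔ p) ↔ (p → q))) ∧ ((p ∧ q) → (q ↔ q))) ↔ (~(p ∧ q) ↔ (p ∧ q)) = 1 ↔ 1/4 = 1/4
((((p → p) ∧ q) → ((p ↔ q) ∧ (q ∧ p))) ∧ ((p → p) ∧ (p ∧ (p ↔ p)))) → ((((q → p) → ((q ↔ p) ↔ (p → q))) ∧ ((p ∧ q) → (q ↔ q))) ↔ (~(p ∧ q) ↔ (p ∧ q))) = 7/8 → 1/4 = 3/8

3/8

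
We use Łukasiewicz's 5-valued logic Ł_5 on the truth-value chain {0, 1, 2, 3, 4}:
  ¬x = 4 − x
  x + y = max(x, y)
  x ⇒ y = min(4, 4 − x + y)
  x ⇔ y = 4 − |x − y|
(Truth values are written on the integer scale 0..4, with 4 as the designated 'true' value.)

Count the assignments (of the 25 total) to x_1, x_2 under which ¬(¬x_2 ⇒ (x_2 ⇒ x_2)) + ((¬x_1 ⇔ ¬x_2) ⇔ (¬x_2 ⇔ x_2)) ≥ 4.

value 4: 5 assignments (counts)
value 3: 10 assignments
value 2: 6 assignments
value 1: 2 assignments
value 0: 2 assignments
So 5 of the 25 assignments meet the threshold.

5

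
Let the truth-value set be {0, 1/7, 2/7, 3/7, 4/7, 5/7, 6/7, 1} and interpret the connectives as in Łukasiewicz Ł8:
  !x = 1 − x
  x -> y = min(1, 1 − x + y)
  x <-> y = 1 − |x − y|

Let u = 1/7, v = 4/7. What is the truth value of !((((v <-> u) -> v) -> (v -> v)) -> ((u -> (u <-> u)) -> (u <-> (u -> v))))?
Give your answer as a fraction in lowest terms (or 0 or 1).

6/7

v <-> u = 4/7 <-> 1/7 = 4/7
(v <-> u) -> v = 4/7 -> 4/7 = 1
v -> v = 4/7 -> 4/7 = 1
((v <-> u) -> v) -> (v -> v) = 1 -> 1 = 1
u <-> u = 1/7 <-> 1/7 = 1
u -> (u <-> u) = 1/7 -> 1 = 1
u -> v = 1/7 -> 4/7 = 1
u <-> (u -> v) = 1/7 <-> 1 = 1/7
(u -> (u <-> u)) -> (u <-> (u -> v)) = 1 -> 1/7 = 1/7
(((v <-> u) -> v) -> (v -> v)) -> ((u -> (u <-> u)) -> (u <-> (u -> v))) = 1 -> 1/7 = 1/7
!((((v <-> u) -> v) -> (v -> v)) -> ((u -> (u <-> u)) -> (u <-> (u -> v)))) = !1/7 = 6/7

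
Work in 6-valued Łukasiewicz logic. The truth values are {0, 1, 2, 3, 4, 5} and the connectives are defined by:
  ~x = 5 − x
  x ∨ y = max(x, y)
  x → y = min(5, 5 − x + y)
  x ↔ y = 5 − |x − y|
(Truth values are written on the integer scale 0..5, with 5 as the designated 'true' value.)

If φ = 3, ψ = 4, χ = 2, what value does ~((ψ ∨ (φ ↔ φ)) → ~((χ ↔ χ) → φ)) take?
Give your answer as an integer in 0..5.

3

φ ↔ φ = 3 ↔ 3 = 5
ψ ∨ (φ ↔ φ) = 4 ∨ 5 = 5
χ ↔ χ = 2 ↔ 2 = 5
(χ ↔ χ) → φ = 5 → 3 = 3
~((χ ↔ χ) → φ) = ~3 = 2
(ψ ∨ (φ ↔ φ)) → ~((χ ↔ χ) → φ) = 5 → 2 = 2
~((ψ ∨ (φ ↔ φ)) → ~((χ ↔ χ) → φ)) = ~2 = 3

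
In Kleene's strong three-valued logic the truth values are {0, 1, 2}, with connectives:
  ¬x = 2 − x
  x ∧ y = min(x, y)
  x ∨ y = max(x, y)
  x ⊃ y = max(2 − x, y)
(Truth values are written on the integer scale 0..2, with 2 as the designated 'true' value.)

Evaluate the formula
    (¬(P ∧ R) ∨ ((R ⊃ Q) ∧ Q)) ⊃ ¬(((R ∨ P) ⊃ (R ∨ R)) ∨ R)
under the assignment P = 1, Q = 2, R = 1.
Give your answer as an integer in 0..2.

1

P ∧ R = 1 ∧ 1 = 1
¬(P ∧ R) = ¬1 = 1
R ⊃ Q = 1 ⊃ 2 = 2
(R ⊃ Q) ∧ Q = 2 ∧ 2 = 2
¬(P ∧ R) ∨ ((R ⊃ Q) ∧ Q) = 1 ∨ 2 = 2
R ∨ P = 1 ∨ 1 = 1
R ∨ R = 1 ∨ 1 = 1
(R ∨ P) ⊃ (R ∨ R) = 1 ⊃ 1 = 1
((R ∨ P) ⊃ (R ∨ R)) ∨ R = 1 ∨ 1 = 1
¬(((R ∨ P) ⊃ (R ∨ R)) ∨ R) = ¬1 = 1
(¬(P ∧ R) ∨ ((R ⊃ Q) ∧ Q)) ⊃ ¬(((R ∨ P) ⊃ (R ∨ R)) ∨ R) = 2 ⊃ 1 = 1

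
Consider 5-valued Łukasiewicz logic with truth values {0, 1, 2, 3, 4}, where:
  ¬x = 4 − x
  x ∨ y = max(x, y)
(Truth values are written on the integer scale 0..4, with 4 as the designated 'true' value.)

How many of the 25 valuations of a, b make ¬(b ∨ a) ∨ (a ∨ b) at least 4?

value 4: 10 assignments (counts)
value 3: 10 assignments
value 2: 5 assignments
So 10 of the 25 assignments meet the threshold.

10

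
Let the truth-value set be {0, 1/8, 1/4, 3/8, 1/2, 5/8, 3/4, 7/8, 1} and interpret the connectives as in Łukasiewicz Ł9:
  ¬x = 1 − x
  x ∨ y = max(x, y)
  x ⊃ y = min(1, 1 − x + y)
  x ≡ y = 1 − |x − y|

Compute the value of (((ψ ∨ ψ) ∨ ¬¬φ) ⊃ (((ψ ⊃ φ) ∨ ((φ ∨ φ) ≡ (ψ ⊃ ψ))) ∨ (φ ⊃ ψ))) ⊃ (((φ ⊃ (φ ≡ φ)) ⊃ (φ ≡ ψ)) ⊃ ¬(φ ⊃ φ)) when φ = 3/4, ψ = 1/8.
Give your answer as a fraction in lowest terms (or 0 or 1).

5/8

ψ ∨ ψ = 1/8 ∨ 1/8 = 1/8
¬φ = ¬3/4 = 1/4
¬¬φ = ¬1/4 = 3/4
(ψ ∨ ψ) ∨ ¬¬φ = 1/8 ∨ 3/4 = 3/4
ψ ⊃ φ = 1/8 ⊃ 3/4 = 1
φ ∨ φ = 3/4 ∨ 3/4 = 3/4
ψ ⊃ ψ = 1/8 ⊃ 1/8 = 1
(φ ∨ φ) ≡ (ψ ⊃ ψ) = 3/4 ≡ 1 = 3/4
(ψ ⊃ φ) ∨ ((φ ∨ φ) ≡ (ψ ⊃ ψ)) = 1 ∨ 3/4 = 1
φ ⊃ ψ = 3/4 ⊃ 1/8 = 3/8
((ψ ⊃ φ) ∨ ((φ ∨ φ) ≡ (ψ ⊃ ψ))) ∨ (φ ⊃ ψ) = 1 ∨ 3/8 = 1
((ψ ∨ ψ) ∨ ¬¬φ) ⊃ (((ψ ⊃ φ) ∨ ((φ ∨ φ) ≡ (ψ ⊃ ψ))) ∨ (φ ⊃ ψ)) = 3/4 ⊃ 1 = 1
φ ≡ φ = 3/4 ≡ 3/4 = 1
φ ⊃ (φ ≡ φ) = 3/4 ⊃ 1 = 1
φ ≡ ψ = 3/4 ≡ 1/8 = 3/8
(φ ⊃ (φ ≡ φ)) ⊃ (φ ≡ ψ) = 1 ⊃ 3/8 = 3/8
φ ⊃ φ = 3/4 ⊃ 3/4 = 1
¬(φ ⊃ φ) = ¬1 = 0
((φ ⊃ (φ ≡ φ)) ⊃ (φ ≡ ψ)) ⊃ ¬(φ ⊃ φ) = 3/8 ⊃ 0 = 5/8
(((ψ ∨ ψ) ∨ ¬¬φ) ⊃ (((ψ ⊃ φ) ∨ ((φ ∨ φ) ≡ (ψ ⊃ ψ))) ∨ (φ ⊃ ψ))) ⊃ (((φ ⊃ (φ ≡ φ)) ⊃ (φ ≡ ψ)) ⊃ ¬(φ ⊃ φ)) = 1 ⊃ 5/8 = 5/8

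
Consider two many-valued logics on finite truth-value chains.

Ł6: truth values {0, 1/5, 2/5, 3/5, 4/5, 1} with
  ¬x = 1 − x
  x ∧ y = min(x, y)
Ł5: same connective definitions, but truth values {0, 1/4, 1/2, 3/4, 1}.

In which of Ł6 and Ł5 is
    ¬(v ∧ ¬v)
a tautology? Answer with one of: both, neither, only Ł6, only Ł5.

neither

In Ł6: at v = 1/5 the value is 4/5 — not a tautology.
In Ł5: at v = 1/4 the value is 3/4 — not a tautology.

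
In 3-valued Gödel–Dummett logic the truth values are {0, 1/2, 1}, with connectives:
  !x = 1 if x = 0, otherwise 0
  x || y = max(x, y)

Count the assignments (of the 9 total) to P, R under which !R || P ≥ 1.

5

P = 0, R = 0 ↦ 1  ≥
P = 0, R = 1/2 ↦ 0  <
P = 0, R = 1 ↦ 0  <
P = 1/2, R = 0 ↦ 1  ≥
P = 1/2, R = 1/2 ↦ 1/2  <
P = 1/2, R = 1 ↦ 1/2  <
P = 1, R = 0 ↦ 1  ≥
P = 1, R = 1/2 ↦ 1  ≥
P = 1, R = 1 ↦ 1  ≥
So 5 of the 9 assignments meet the threshold.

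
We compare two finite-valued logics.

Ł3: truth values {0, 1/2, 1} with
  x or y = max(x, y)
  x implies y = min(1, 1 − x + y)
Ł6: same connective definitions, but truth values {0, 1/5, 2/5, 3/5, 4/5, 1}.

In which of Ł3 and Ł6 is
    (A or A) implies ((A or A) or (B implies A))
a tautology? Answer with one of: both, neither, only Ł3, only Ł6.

both

In Ł3: every assignment gives 1 — tautology.
In Ł6: every assignment gives 1 — tautology.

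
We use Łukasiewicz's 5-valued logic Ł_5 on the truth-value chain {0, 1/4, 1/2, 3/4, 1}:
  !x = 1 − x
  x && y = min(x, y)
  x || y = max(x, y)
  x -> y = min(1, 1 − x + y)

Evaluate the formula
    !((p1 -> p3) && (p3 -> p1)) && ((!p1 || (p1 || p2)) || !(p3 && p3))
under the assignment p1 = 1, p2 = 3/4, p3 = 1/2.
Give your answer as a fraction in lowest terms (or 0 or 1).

p1 -> p3 = 1 -> 1/2 = 1/2
p3 -> p1 = 1/2 -> 1 = 1
(p1 -> p3) && (p3 -> p1) = 1/2 && 1 = 1/2
!((p1 -> p3) && (p3 -> p1)) = !1/2 = 1/2
!p1 = !1 = 0
p1 || p2 = 1 || 3/4 = 1
!p1 || (p1 || p2) = 0 || 1 = 1
p3 && p3 = 1/2 && 1/2 = 1/2
!(p3 && p3) = !1/2 = 1/2
(!p1 || (p1 || p2)) || !(p3 && p3) = 1 || 1/2 = 1
!((p1 -> p3) && (p3 -> p1)) && ((!p1 || (p1 || p2)) || !(p3 && p3)) = 1/2 && 1 = 1/2

1/2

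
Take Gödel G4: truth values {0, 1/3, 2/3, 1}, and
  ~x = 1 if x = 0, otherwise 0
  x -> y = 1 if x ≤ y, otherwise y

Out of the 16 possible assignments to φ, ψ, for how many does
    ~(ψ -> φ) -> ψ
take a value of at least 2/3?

15

φ = 0, ψ = 0 ↦ 1  ≥
φ = 0, ψ = 1/3 ↦ 1/3  <
φ = 0, ψ = 2/3 ↦ 2/3  ≥
φ = 0, ψ = 1 ↦ 1  ≥
φ = 1/3, ψ = 0 ↦ 1  ≥
φ = 1/3, ψ = 1/3 ↦ 1  ≥
φ = 1/3, ψ = 2/3 ↦ 1  ≥
φ = 1/3, ψ = 1 ↦ 1  ≥
φ = 2/3, ψ = 0 ↦ 1  ≥
φ = 2/3, ψ = 1/3 ↦ 1  ≥
φ = 2/3, ψ = 2/3 ↦ 1  ≥
φ = 2/3, ψ = 1 ↦ 1  ≥
φ = 1, ψ = 0 ↦ 1  ≥
φ = 1, ψ = 1/3 ↦ 1  ≥
φ = 1, ψ = 2/3 ↦ 1  ≥
φ = 1, ψ = 1 ↦ 1  ≥
So 15 of the 16 assignments meet the threshold.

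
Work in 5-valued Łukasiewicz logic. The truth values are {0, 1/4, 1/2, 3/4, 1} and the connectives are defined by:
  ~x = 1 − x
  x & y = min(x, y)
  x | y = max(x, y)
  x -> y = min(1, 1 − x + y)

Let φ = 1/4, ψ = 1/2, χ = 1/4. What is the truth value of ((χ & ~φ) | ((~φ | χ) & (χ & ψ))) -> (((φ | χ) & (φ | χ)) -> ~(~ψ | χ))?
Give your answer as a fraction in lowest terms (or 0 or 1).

1

~φ = ~1/4 = 3/4
χ & ~φ = 1/4 & 3/4 = 1/4
~φ = ~1/4 = 3/4
~φ | χ = 3/4 | 1/4 = 3/4
χ & ψ = 1/4 & 1/2 = 1/4
(~φ | χ) & (χ & ψ) = 3/4 & 1/4 = 1/4
(χ & ~φ) | ((~φ | χ) & (χ & ψ)) = 1/4 | 1/4 = 1/4
φ | χ = 1/4 | 1/4 = 1/4
φ | χ = 1/4 | 1/4 = 1/4
(φ | χ) & (φ | χ) = 1/4 & 1/4 = 1/4
~ψ = ~1/2 = 1/2
~ψ | χ = 1/2 | 1/4 = 1/2
~(~ψ | χ) = ~1/2 = 1/2
((φ | χ) & (φ | χ)) -> ~(~ψ | χ) = 1/4 -> 1/2 = 1
((χ & ~φ) | ((~φ | χ) & (χ & ψ))) -> (((φ | χ) & (φ | χ)) -> ~(~ψ | χ)) = 1/4 -> 1 = 1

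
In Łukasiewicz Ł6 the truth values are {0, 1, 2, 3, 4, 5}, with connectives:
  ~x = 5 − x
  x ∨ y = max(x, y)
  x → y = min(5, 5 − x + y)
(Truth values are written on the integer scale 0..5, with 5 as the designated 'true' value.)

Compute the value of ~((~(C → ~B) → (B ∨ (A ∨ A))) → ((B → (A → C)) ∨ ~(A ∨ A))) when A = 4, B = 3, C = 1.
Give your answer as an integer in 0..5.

~B = ~3 = 2
C → ~B = 1 → 2 = 5
~(C → ~B) = ~5 = 0
A ∨ A = 4 ∨ 4 = 4
B ∨ (A ∨ A) = 3 ∨ 4 = 4
~(C → ~B) → (B ∨ (A ∨ A)) = 0 → 4 = 5
A → C = 4 → 1 = 2
B → (A → C) = 3 → 2 = 4
A ∨ A = 4 ∨ 4 = 4
~(A ∨ A) = ~4 = 1
(B → (A → C)) ∨ ~(A ∨ A) = 4 ∨ 1 = 4
(~(C → ~B) → (B ∨ (A ∨ A))) → ((B → (A → C)) ∨ ~(A ∨ A)) = 5 → 4 = 4
~((~(C → ~B) → (B ∨ (A ∨ A))) → ((B → (A → C)) ∨ ~(A ∨ A))) = ~4 = 1

1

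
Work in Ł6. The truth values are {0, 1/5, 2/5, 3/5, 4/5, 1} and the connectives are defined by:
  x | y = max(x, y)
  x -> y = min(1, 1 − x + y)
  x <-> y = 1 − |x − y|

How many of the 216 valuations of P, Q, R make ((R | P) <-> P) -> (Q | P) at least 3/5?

193

value 1: 111 assignments (counts)
value 4/5: 51 assignments (counts)
value 3/5: 31 assignments (counts)
value 2/5: 16 assignments
value 1/5: 6 assignments
value 0: 1 assignment
So 193 of the 216 assignments meet the threshold.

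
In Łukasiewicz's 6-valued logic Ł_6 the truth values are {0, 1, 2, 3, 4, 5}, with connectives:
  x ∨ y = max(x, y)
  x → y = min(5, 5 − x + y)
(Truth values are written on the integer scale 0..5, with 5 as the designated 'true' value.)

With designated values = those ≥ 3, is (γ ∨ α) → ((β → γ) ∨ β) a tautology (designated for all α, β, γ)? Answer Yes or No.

Yes

At α = 2, β = 0, γ = 1, for instance:
γ ∨ α = 1 ∨ 2 = 2
β → γ = 0 → 1 = 5
(β → γ) ∨ β = 5 ∨ 0 = 5
(γ ∨ α) → ((β → γ) ∨ β) = 2 → 5 = 5
and checking the remaining 215 assignments likewise gives ≥ 3 in every case.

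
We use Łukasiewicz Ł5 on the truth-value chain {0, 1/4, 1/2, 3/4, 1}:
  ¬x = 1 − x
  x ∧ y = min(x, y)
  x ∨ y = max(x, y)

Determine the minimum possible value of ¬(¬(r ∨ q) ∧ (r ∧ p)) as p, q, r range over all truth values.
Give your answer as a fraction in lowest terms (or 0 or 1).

1/2

Take p = 1/2, q = 0, r = 1/2:
r ∨ q = 1/2 ∨ 0 = 1/2
¬(r ∨ q) = ¬1/2 = 1/2
r ∧ p = 1/2 ∧ 1/2 = 1/2
¬(r ∨ q) ∧ (r ∧ p) = 1/2 ∧ 1/2 = 1/2
¬(¬(r ∨ q) ∧ (r ∧ p)) = ¬1/2 = 1/2
No assignment yields a value below 1/2, so this is the minimum.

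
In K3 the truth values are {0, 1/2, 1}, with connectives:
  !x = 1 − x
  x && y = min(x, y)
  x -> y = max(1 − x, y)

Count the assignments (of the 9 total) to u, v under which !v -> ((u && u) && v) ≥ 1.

3

u = 0, v = 0 ↦ 0  <
u = 0, v = 1/2 ↦ 1/2  <
u = 0, v = 1 ↦ 1  ≥
u = 1/2, v = 0 ↦ 0  <
u = 1/2, v = 1/2 ↦ 1/2  <
u = 1/2, v = 1 ↦ 1  ≥
u = 1, v = 0 ↦ 0  <
u = 1, v = 1/2 ↦ 1/2  <
u = 1, v = 1 ↦ 1  ≥
So 3 of the 9 assignments meet the threshold.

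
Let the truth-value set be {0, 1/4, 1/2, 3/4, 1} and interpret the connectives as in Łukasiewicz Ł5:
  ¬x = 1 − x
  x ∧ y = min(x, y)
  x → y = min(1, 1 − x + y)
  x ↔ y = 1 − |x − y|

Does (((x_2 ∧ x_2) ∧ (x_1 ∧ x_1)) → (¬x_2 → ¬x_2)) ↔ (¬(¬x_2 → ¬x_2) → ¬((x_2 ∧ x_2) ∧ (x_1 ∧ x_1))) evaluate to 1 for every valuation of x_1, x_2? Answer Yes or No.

Yes

At x_1 = 3/4, x_2 = 1/2, for instance:
x_2 ∧ x_2 = 1/2 ∧ 1/2 = 1/2
x_1 ∧ x_1 = 3/4 ∧ 3/4 = 3/4
(x_2 ∧ x_2) ∧ (x_1 ∧ x_1) = 1/2 ∧ 3/4 = 1/2
¬x_2 = ¬1/2 = 1/2
¬x_2 = ¬1/2 = 1/2
¬x_2 → ¬x_2 = 1/2 → 1/2 = 1
((x_2 ∧ x_2) ∧ (x_1 ∧ x_1)) → (¬x_2 → ¬x_2) = 1/2 → 1 = 1
¬(¬x_2 → ¬x_2) = ¬1 = 0
¬((x_2 ∧ x_2) ∧ (x_1 ∧ x_1)) = ¬1/2 = 1/2
¬(¬x_2 → ¬x_2) → ¬((x_2 ∧ x_2) ∧ (x_1 ∧ x_1)) = 0 → 1/2 = 1
(((x_2 ∧ x_2) ∧ (x_1 ∧ x_1)) → (¬x_2 → ¬x_2)) ↔ (¬(¬x_2 → ¬x_2) → ¬((x_2 ∧ x_2) ∧ (x_1 ∧ x_1))) = 1 ↔ 1 = 1
and checking the remaining 24 assignments likewise gives ≥ 1 in every case.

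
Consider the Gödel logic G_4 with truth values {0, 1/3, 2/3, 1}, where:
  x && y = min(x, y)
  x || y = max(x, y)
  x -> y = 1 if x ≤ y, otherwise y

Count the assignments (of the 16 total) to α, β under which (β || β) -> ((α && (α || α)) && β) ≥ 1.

10

α = 0, β = 0 ↦ 1  ≥
α = 0, β = 1/3 ↦ 0  <
α = 0, β = 2/3 ↦ 0  <
α = 0, β = 1 ↦ 0  <
α = 1/3, β = 0 ↦ 1  ≥
α = 1/3, β = 1/3 ↦ 1  ≥
α = 1/3, β = 2/3 ↦ 1/3  <
α = 1/3, β = 1 ↦ 1/3  <
α = 2/3, β = 0 ↦ 1  ≥
α = 2/3, β = 1/3 ↦ 1  ≥
α = 2/3, β = 2/3 ↦ 1  ≥
α = 2/3, β = 1 ↦ 2/3  <
α = 1, β = 0 ↦ 1  ≥
α = 1, β = 1/3 ↦ 1  ≥
α = 1, β = 2/3 ↦ 1  ≥
α = 1, β = 1 ↦ 1  ≥
So 10 of the 16 assignments meet the threshold.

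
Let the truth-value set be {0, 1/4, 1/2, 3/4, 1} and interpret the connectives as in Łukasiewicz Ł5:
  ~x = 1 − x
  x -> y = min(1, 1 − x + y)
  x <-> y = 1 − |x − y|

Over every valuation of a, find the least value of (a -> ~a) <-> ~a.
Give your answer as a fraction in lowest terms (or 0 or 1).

1/2

Take a = 1/2:
~a = ~1/2 = 1/2
a -> ~a = 1/2 -> 1/2 = 1
~a = ~1/2 = 1/2
(a -> ~a) <-> ~a = 1 <-> 1/2 = 1/2
No assignment yields a value below 1/2, so this is the minimum.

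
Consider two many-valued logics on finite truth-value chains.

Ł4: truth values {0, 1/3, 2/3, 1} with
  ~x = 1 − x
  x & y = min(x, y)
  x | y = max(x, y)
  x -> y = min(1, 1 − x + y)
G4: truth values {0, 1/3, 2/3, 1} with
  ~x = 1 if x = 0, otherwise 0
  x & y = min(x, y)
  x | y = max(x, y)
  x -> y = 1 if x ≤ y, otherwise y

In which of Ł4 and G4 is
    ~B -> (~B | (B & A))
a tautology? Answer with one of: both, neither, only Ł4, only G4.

both

In Ł4: every assignment gives 1 — tautology.
In G4: every assignment gives 1 — tautology.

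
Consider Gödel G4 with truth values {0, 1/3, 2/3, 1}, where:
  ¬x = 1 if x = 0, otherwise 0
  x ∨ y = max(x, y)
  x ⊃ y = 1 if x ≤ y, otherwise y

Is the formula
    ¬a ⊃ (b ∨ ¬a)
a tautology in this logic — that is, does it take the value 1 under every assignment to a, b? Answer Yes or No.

a = 0, b = 0 ↦ 1
a = 0, b = 1/3 ↦ 1
a = 0, b = 2/3 ↦ 1
a = 0, b = 1 ↦ 1
a = 1/3, b = 0 ↦ 1
a = 1/3, b = 1/3 ↦ 1
a = 1/3, b = 2/3 ↦ 1
a = 1/3, b = 1 ↦ 1
a = 2/3, b = 0 ↦ 1
a = 2/3, b = 1/3 ↦ 1
a = 2/3, b = 2/3 ↦ 1
a = 2/3, b = 1 ↦ 1
a = 1, b = 0 ↦ 1
a = 1, b = 1/3 ↦ 1
a = 1, b = 2/3 ↦ 1
a = 1, b = 1 ↦ 1
Every assignment gives a value ≥ 1.

Yes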